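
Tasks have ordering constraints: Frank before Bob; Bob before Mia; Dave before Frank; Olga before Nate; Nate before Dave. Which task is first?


Constraints: Frank before Bob; Bob before Mia; Dave before Frank; Olga before Nate; Nate before Dave
The first task can have nothing scheduled before it, so it must never appear on the right of a 'before'.
Tasks appearing after some 'before': Bob, Mia, Frank, Nate, Dave.
The only task not in that list is Olga → it is first.

Olga


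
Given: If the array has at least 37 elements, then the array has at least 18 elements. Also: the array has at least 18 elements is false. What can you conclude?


Modus tollens: P → Q, ¬Q ⊢ ¬P
P: the array has at least 37 elements
Q: the array has at least 18 elements
We have P → Q and Q is false.
By modus tollens, P must be false.

It is not the case that the array has at least 37 elements


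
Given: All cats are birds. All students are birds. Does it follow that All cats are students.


Premise 1: All cats are birds.
Premise 2: All students are birds.
Conclusion: All cats are students.
Fallacy: undistributed middle. birds is predicate in both.
Counterexample: cats and students could be disjoint subsets of birds.

Invalid


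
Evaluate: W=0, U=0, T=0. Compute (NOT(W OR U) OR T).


W OR U = 0
NOT(0) = 1
1 OR 0 = 1

1


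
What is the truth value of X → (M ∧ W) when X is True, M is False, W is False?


X = True, M = False, W = False
Step 1: M ∧ W = False AND False = False
Step 2: X → (False): false only when X=True and consequent=False.
Result: False

False


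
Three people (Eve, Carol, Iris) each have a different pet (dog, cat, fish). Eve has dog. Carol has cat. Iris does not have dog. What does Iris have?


From clues:
  Carol → cat
  Eve → dog
By elimination, Iris gets the remaining.

fish


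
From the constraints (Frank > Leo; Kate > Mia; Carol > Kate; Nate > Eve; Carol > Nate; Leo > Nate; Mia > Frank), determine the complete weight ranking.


Constraints: Frank > Leo; Kate > Mia; Carol > Kate; Nate > Eve; Carol > Nate; Leo > Nate; Mia > Frank
Method: at each step, the next-highest is the one remaining person who never appears on the smaller side of a constraint between remaining people.
  Step 1: remaining {Kate, Mia, Frank, Carol, Nate, Eve, Leo}; on the smaller side: {Kate, Mia, Frank, Nate, Eve, Leo} → Carol is next (Carol > Kate; Carol > Nate).
  Step 2: remaining {Kate, Mia, Frank, Nate, Eve, Leo}; on the smaller side: {Mia, Frank, Nate, Eve, Leo} → Kate is next (Kate > Mia).
  Step 3: remaining {Mia, Frank, Nate, Eve, Leo}; on the smaller side: {Frank, Nate, Eve, Leo} → Mia is next (Mia > Frank).
  Step 4: remaining {Frank, Nate, Eve, Leo}; on the smaller side: {Nate, Eve, Leo} → Frank is next (Frank > Leo).
  Step 5: remaining {Nate, Eve, Leo}; on the smaller side: {Nate, Eve} → Leo is next (Leo > Nate).
  Step 6: remaining {Nate, Eve}; on the smaller side: {Eve} → Nate is next (Nate > Eve).
  Step 7: only Eve remains → lowest.
Final ranking (highest to lowest):

Carol > Kate > Mia > Frank > Leo > Nate > Eve


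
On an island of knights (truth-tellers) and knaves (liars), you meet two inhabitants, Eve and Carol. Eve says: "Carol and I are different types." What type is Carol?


Eve says: "Carol and I are different types."
Case 1: Eve is a Knight (truth-teller)
  Statement is true → they ARE different → Carol is a Knave
Case 2: Eve is a Knave (liar)
  Statement is false → they are NOT different → Carol is a Knave
In both cases, Carol is a Knave.

Knave


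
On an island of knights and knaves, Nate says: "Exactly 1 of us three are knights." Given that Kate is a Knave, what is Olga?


Nate claims exactly 1 knights among Nate, Kate, Olga.
Given: Kate is a Knave.

Case 1: Nate is a Knight (tells truth)
  Then exactly 1 of the three are knights.
  Counting Nate, Kate: 1 knight(s) so far. Need 0 more → Olga = Knave.
Case 2: Nate is a Knave (lies)
  Then the count is NOT 1.
  If Olga = Knight, count = 1 = 1 → claim would be true, contradicts lie.
  If Olga = Knave, count = 0 ≠ 1 → lie confirmed ✓

Olga is a Knave.

Knave


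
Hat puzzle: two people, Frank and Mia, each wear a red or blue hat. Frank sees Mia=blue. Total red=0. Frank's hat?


Total red = 0, Mia = blue
Red accounted for: 0
Remaining for Frank: 0
Frank's hat is blue.

blue


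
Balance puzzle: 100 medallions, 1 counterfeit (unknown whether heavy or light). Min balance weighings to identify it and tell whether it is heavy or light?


Let n = 100. 200 possibilities (n medallions × lighter/heavier); each weighing has 3 outcomes.
Bound for k weighings: say the first weighing puts j medallions on each pan. If it tips, the 2j weighed medallions remain suspects (each with a known direction) and k-1 weighings give 3^(k-1) outcomes; 3^(k-1) is odd, so 2j ≤ 3^(k-1) - 1. If it balances, the n - 2j unweighed medallions remain with direction unknown: 2(n - 2j) ≤ 3^(k-1) - 1 by the same parity argument. Adding, n ≤ (3^(k-1) - 1) + (3^(k-1) - 1)/2 = (3^k - 3)/2, and the classical three-group strategy achieves this (3 medallions in 2 weighings, 12 in 3, 39 in 4, 120 in 5).
So we need the smallest k with (3^k - 3)/2 ≥ 100.
k = 4: (3^4 - 3)/2 = 39 < 100 ✗
k = 5: (3^5 - 3)/2 = 120 ≥ 100 ✓

5


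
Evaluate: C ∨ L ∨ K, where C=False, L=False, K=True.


C = False, L = False, K = True
Expression: C ∨ L ∨ K
Step 1: C ∨ L = False OR False = False
Step 2: (False) ∨ K = False OR True = True

True


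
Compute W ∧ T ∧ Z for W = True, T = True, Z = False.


W = True, T = True, Z = False
Step 1: W ∧ T = True AND True = True
Step 2: (True) ∧ Z = (True) AND False = False
AND is true only when ALL operands are true.

False


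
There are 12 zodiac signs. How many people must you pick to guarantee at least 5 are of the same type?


Pigeonhole: to guarantee k in one of n categories, need (k-1)×n + 1.
k = 5, n = 12
Minimum = (5-1) × 12 + 1 = 4 × 12 + 1

49


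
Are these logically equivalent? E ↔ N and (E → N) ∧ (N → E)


Expression 1: E ↔ N
Expression 2: (E → N) ∧ (N → E)
Truth table (E N | Expr1 Expr2):
  T T |   T     T
  T F |   F     F
  F T |   F     F
  F F |   T     T
All 4 rows agree, so the expressions are logically equivalent.

Yes


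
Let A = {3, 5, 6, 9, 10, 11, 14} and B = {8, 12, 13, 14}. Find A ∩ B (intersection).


A = {3, 5, 6, 9, 10, 11, 14}
B = {8, 12, 13, 14}
Operation: intersection
Elements in both: 14

{14}


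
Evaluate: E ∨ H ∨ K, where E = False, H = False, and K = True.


E = False, H = False, K = True
Step 1: E ∨ H = False OR False = False
Step 2: False ∨ K = False OR True = True
OR is true when at least one operand is true.

True


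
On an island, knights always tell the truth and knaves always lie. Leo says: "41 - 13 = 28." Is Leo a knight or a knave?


Statement: "41 - 13 = 28."
Actual: 41 - 13 = 28
Claimed: 28
Statement is TRUE → Leo tells the truth → Knight

Knight


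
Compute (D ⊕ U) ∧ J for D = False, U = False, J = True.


D = False, U = False, J = True
Step 1: D ⊕ U = False XOR False = False
Step 2: False ∧ J = False AND True = False
XOR true when exactly one of D,U is true; then AND with J.

False


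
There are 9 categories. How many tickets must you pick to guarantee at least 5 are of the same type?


Pigeonhole: to guarantee k in one of n categories, need (k-1)×n + 1.
k = 5, n = 9
Minimum = (5-1) × 9 + 1 = 4 × 9 + 1

37


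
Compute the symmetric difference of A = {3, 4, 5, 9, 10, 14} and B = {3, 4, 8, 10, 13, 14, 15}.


A = {3, 4, 5, 9, 10, 14}
B = {3, 4, 8, 10, 13, 14, 15}
Operation: symmetric difference
In A only: [5, 9], in B only: [8, 13, 15]

{5, 8, 9, 13, 15}


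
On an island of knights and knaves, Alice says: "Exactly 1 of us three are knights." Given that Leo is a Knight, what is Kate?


Alice claims exactly 1 knights among Alice, Leo, Kate.
Given: Leo is a Knight.

Case 1: Alice is a Knight (tells truth)
  Then exactly 1 of the three are knights.
  Counting Alice, Leo: 2 knight(s) so far. Need -1 more → impossible.
Case 2: Alice is a Knave (lies)
  Then the count is NOT 1.
  If Kate = Knave, count = 1 = 1 → claim would be true, contradicts lie.
  If Kate = Knight, count = 2 ≠ 1 → lie confirmed ✓

Kate is a Knight.

Knight


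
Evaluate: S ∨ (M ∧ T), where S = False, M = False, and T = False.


S = False, M = False, T = False
Step 1: M ∧ T = False AND False = False
Step 2: S ∨ False = False OR False = False
AND evaluated first (higher precedence); then OR applied.

False


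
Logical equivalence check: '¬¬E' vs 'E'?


Expression 1: ¬¬E
Expression 2: E
Truth table (E | Expr1 Expr2):
  T |   T     T
  F |   F     F
All 2 rows agree, so the expressions are logically equivalent.

Yes


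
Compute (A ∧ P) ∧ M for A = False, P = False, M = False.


A = False, P = False, M = False
Step 1: A ∧ P = False AND False = False
Step 2: False ∧ M = False AND False = False
AND is true only when ALL operands are true.

False


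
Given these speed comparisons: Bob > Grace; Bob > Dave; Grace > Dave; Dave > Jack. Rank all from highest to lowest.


Constraints: Bob > Grace; Bob > Dave; Grace > Dave; Dave > Jack
Method: at each step, the next-highest is the one remaining person who never appears on the smaller side of a constraint between remaining people.
  Step 1: remaining {Grace, Dave, Bob, Jack}; on the smaller side: {Grace, Dave, Jack} → Bob is next (Bob > Grace; Bob > Dave).
  Step 2: remaining {Grace, Dave, Jack}; on the smaller side: {Dave, Jack} → Grace is next (Grace > Dave).
  Step 3: remaining {Dave, Jack}; on the smaller side: {Jack} → Dave is next (Dave > Jack).
  Step 4: only Jack remains → lowest.
Final ranking (highest to lowest):

Bob > Grace > Dave > Jack


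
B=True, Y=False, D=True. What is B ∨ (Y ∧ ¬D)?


B = True, Y = False, D = True
Expression: B ∨ (Y ∧ ¬D)
Step 1: ¬D = NOT True = False
Step 2: Y ∧ ¬D = False AND False = False
Step 3: B ∨ (False) = True OR False = True

True


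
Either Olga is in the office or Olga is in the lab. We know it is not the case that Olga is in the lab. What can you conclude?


Disjunctive syllogism: P ∨ Q, ¬P ⊢ Q
Disjunction: Olga is in the office ∨ Olga is in the lab
We know it is not the case that Olga is in the lab.
By disjunctive syllogism, the other disjunct must be true.

Olga is in the office


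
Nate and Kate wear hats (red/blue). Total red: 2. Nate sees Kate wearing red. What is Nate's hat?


Total red = 2, Kate = red
Red accounted for: 1
Remaining for Nate: 1
Nate's hat is red.

red


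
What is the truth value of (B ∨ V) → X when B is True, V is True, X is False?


B = True, V = True, X = False
Step 1: B ∨ V = True OR True = True
Step 2: (True) → X: false only when antecedent=True and X=False.
Result: False

False


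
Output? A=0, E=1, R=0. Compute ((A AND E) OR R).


A AND E = 0&1 = 0
0 OR 0 = 0

0


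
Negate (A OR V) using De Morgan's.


De Morgan's law: ¬(P ∨ Q) ≡ ¬P ∧ ¬Q
¬(A ∨ V) = ¬A ∧ ¬V

¬A ∧ ¬V


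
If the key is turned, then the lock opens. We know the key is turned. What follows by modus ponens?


Modus ponens: P → Q, P ⊢ Q
P: the key is turned
Q: the lock opens
We have P → Q and P is true.
By modus ponens, Q must be true.

The lock opens


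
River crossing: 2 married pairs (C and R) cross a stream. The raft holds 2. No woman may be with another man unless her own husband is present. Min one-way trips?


Label couples C and R.
1. WC+WR → (far: WC,WR; near: HC,HR)
2. WC ←   (far: WR; near: HC,HR,WC)
3. HC+HR → (far: HC,HR,WR; near: WC)
4. HC ←   (far: HR,WR; near: HC,WC)  — HC returns, since WC is alone on near bank
5. HC+WC → (far: all four; near: empty)
Every state respects the constraint.
Minimum trips = 5

5


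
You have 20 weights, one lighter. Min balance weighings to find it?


Each weighing has 3 outcomes (left heavy / balance / right heavy), so k weighings distinguish at most 3^k cases; splitting into three near-equal groups achieves this.
Need 3^k ≥ 20: 3^2 = 9 < 20 ≤ 3^3 = 27
k = ⌈log₃(20)⌉ = 3

3


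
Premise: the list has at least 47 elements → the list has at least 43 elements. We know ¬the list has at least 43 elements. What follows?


Modus tollens: P → Q, ¬Q ⊢ ¬P
P: the list has at least 47 elements
Q: the list has at least 43 elements
We have P → Q and Q is false.
By modus tollens, P must be false.

It is not the case that the list has at least 47 elements


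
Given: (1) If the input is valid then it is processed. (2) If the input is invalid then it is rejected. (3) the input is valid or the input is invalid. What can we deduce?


Constructive dilemma: (P → Q) ∧ (R → S), P ∨ R ⊢ Q ∨ S
Premise 1: the input is valid → it is processed
Premise 2: the input is invalid → it is rejected
Premise 3: the input is valid ∨ the input is invalid
Case 1: Assuming the input is valid, then by Premise 1, it is processed.
Case 2: Assuming the input is invalid, then by Premise 2, it is rejected.
Since one of the input is valid or the input is invalid must hold, we get it is processed or it is rejected.

It is processed or it is rejected.


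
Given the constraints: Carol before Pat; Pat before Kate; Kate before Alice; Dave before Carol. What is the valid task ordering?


Constraints: Carol before Pat; Pat before Kate; Kate before Alice; Dave before Carol
Method: repeatedly schedule the remaining task that has no remaining task required before it.
  Step 1: remaining {Dave, Kate, Alice, Pat, Carol}; every task except Dave still has a predecessor pending → schedule Dave.
  Step 2: remaining {Kate, Alice, Pat, Carol}; every task except Carol still has a predecessor pending → schedule Carol.
  Step 3: remaining {Kate, Alice, Pat}; every task except Pat still has a predecessor pending → schedule Pat.
  Step 4: remaining {Kate, Alice}; every task except Kate still has a predecessor pending → schedule Kate.
  Step 5: only Alice remains → schedule Alice.
Resulting order:

Dave → Carol → Pat → Kate → Alice


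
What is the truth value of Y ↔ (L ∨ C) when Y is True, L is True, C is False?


Y = True, L = True, C = False
Step 1: L ∨ C = True OR False = True
Step 2: Y ↔ (True): true when both sides have same truth value.
Result: True ↔ True = True

True


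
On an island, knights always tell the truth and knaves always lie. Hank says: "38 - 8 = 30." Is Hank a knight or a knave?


Statement: "38 - 8 = 30."
Actual: 38 - 8 = 30
Claimed: 30
Statement is TRUE → Hank tells the truth → Knight

Knight


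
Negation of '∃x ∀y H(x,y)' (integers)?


Original: ∃x ∀y H(x,y)
Rule: ¬∀→∃, ¬∃→∀, negate predicate.
Negation: ∀x ∃y ¬H(x,y)

∀x ∃y ¬H(x,y)


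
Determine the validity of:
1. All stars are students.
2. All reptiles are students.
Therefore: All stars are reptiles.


Premise 1: All stars are students.
Premise 2: All reptiles are students.
Conclusion: All stars are reptiles.
Fallacy: undistributed middle. students is predicate in both.
Counterexample: stars and reptiles could be disjoint subsets of students.

Invalid


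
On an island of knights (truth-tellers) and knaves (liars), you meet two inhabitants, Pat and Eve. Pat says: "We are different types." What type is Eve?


Pat says: "We are different types."
Case 1: Pat is a Knight (truth-teller)
  Statement is true → they ARE different → Eve is a Knave
Case 2: Pat is a Knave (liar)
  Statement is false → they are NOT different → Eve is a Knave
In both cases, Eve is a Knave.

Knave


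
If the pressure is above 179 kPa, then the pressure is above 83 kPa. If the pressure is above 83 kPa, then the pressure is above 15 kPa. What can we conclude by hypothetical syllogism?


Hypothetical syllogism: P → Q, Q → R ⊢ P → R
Premise 1: the pressure is above 179 kPa → the pressure is above 83 kPa
Premise 2: the pressure is above 83 kPa → the pressure is above 15 kPa
Chain the implications: the middle term (the pressure is above 83 kPa) links the two.
Conclusion: If the pressure is above 179 kPa, then the pressure is above 15 kPa.

If the pressure is above 179 kPa, then the pressure is above 15 kPa.


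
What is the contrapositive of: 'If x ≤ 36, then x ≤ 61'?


Original: If x ≤ 36, then x ≤ 61
Contrapositive: If ¬Q, then ¬P
Negate Q: not (x ≤ 61)
Negate P: not (x ≤ 36)

If not (x ≤ 61), then not (x ≤ 36).


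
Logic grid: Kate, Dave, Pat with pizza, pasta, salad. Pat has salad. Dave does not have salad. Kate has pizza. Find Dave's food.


From clues:
  Pat → salad
  Kate → pizza
By elimination, Dave gets the remaining.

pasta


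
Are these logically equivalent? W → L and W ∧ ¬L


Expression 1: W → L
Expression 2: W ∧ ¬L
Truth table (W L | Expr1 Expr2):
  T T |   T     F   ← differ
  T F |   F     T   ← differ
  F T |   T     F   ← differ
  F F |   T     F   ← differ
Counterexample: W=T, L=T gives Expr1 = T but Expr2 = F, so the expressions are NOT logically equivalent.

No


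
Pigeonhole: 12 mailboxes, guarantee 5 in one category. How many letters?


Pigeonhole: to guarantee k in one of n categories, need (k-1)×n + 1.
k = 5, n = 12
Minimum = (5-1) × 12 + 1 = 4 × 12 + 1

49


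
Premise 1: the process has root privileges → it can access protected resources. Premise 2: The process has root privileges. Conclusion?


Modus ponens: P → Q, P ⊢ Q
P: the process has root privileges
Q: it can access protected resources
We have P → Q and P is true.
By modus ponens, Q must be true.

It can access protected resources


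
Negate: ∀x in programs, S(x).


Original: ∀x S(x)
Rule: ¬∀→∃, ¬∃→∀, negate predicate.
Negation: ∃x ¬S(x)

∃x ¬S(x)


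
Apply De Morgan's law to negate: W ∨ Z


De Morgan's law: ¬(P ∨ Q) ≡ ¬P ∧ ¬Q
¬(W ∨ Z) = ¬W ∧ ¬Z

¬W ∧ ¬Z


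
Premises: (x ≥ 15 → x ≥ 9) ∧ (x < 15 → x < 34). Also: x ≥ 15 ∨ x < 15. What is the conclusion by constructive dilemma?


Constructive dilemma: (P → Q) ∧ (R → S), P ∨ R ⊢ Q ∨ S
Premise 1: x ≥ 15 → x ≥ 9
Premise 2: x < 15 → x < 34
Premise 3: x ≥ 15 ∨ x < 15
Case 1: Assuming x ≥ 15, then by Premise 1, x ≥ 9.
Case 2: Assuming x < 15, then by Premise 2, x < 34.
Since one of x ≥ 15 or x < 15 must hold, we get x ≥ 9 or x < 34.

x ≥ 9 or x < 34.


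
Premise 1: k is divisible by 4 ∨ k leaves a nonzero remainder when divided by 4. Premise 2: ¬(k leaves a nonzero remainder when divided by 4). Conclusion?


Disjunctive syllogism: P ∨ Q, ¬P ⊢ Q
Disjunction: k is divisible by 4 ∨ k leaves a nonzero remainder when divided by 4
We know it is not the case that k leaves a nonzero remainder when divided by 4.
By disjunctive syllogism, the other disjunct must be true.

k is divisible by 4


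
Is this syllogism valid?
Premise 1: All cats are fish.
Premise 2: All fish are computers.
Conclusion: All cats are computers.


Premise 1: All cats are fish.
Premise 2: All fish are computers.
Conclusion: All cats are computers.
Barbara syllogism (AAA-1): All A are B, All B are C → All A are C.
Middle term (fish) distributed in premise 2.

Valid


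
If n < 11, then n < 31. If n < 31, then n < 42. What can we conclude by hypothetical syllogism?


Hypothetical syllogism: P → Q, Q → R ⊢ P → R
Premise 1: n < 11 → n < 31
Premise 2: n < 31 → n < 42
Chain the implications: the middle term (n < 31) links the two.
Conclusion: If n < 11, then n < 42.

If n < 11, then n < 42.


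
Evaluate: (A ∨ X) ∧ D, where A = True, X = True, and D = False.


A = True, X = True, D = False
Step 1: A ∨ X = True OR True = True
Step 2: True ∧ D = True AND False = False
OR is true when at least one operand is true; AND requires both.

False


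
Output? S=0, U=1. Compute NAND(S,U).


S AND U = 0
NOT(0) = 1

1


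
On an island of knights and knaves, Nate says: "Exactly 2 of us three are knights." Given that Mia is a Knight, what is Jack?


Nate claims exactly 2 knights among Nate, Mia, Jack.
Given: Mia is a Knight.

Case 1: Nate is a Knight (tells truth)
  Then exactly 2 of the three are knights.
  Counting Nate, Mia: 2 knight(s) so far. Need 0 more → Jack = Knave.
Case 2: Nate is a Knave (lies)
  Then the count is NOT 2.
  If Jack = Knight, count = 2 = 2 → claim would be true, contradicts lie.
  If Jack = Knave, count = 1 ≠ 2 → lie confirmed ✓

Jack is a Knave.

Knave


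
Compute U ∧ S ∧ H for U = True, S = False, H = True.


U = True, S = False, H = True
Step 1: U ∧ S = True AND False = False
Step 2: (False) ∧ H = (False) AND True = False
AND is true only when ALL operands are true.

False


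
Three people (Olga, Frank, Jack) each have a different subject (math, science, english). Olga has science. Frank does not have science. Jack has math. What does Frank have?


From clues:
  Jack → math
  Olga → science
By elimination, Frank gets the remaining.

english


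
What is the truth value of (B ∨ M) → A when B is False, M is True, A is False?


B = False, M = True, A = False
Step 1: B ∨ M = False OR True = True
Step 2: (True) → A: false only when antecedent=True and A=False.
Result: False

False


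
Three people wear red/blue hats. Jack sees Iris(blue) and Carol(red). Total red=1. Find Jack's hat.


Total red = 1, seen red = 1
Own red = 1 - 1 = 0
Jack's hat is blue.

blue


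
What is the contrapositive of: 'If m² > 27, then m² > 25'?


Original: If m² > 27, then m² > 25
Contrapositive: If ¬Q, then ¬P
Negate Q: not (m² > 25)
Negate P: not (m² > 27)

If not (m² > 25), then not (m² > 27).


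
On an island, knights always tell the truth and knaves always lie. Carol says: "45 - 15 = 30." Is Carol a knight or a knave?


Statement: "45 - 15 = 30."
Actual: 45 - 15 = 30
Claimed: 30
Statement is TRUE → Carol tells the truth → Knight

Knight


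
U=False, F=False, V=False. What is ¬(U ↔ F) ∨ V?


U = False, F = False, V = False
Expression: ¬(U ↔ F) ∨ V
Step 1: U ↔ F = (False iff False) = True
Step 2: ¬(U ↔ F) = NOT True = False
Step 3: (False) ∨ V = False OR False = False

False


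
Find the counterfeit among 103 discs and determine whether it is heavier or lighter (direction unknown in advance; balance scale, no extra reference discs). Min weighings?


Let n = 103. 206 possibilities (n discs × lighter/heavier); each weighing has 3 outcomes.
Bound for k weighings: say the first weighing puts j discs on each pan. If it tips, the 2j weighed discs remain suspects (each with a known direction) and k-1 weighings give 3^(k-1) outcomes; 3^(k-1) is odd, so 2j ≤ 3^(k-1) - 1. If it balances, the n - 2j unweighed discs remain with direction unknown: 2(n - 2j) ≤ 3^(k-1) - 1 by the same parity argument. Adding, n ≤ (3^(k-1) - 1) + (3^(k-1) - 1)/2 = (3^k - 3)/2, and the classical three-group strategy achieves this (3 discs in 2 weighings, 12 in 3, 39 in 4, 120 in 5).
So we need the smallest k with (3^k - 3)/2 ≥ 103.
k = 4: (3^4 - 3)/2 = 39 < 103 ✗
k = 5: (3^5 - 3)/2 = 120 ≥ 103 ✓

5


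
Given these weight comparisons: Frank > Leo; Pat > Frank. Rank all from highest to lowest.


Constraints: Frank > Leo; Pat > Frank
Method: at each step, the next-highest is the one remaining person who never appears on the smaller side of a constraint between remaining people.
  Step 1: remaining {Leo, Pat, Frank}; on the smaller side: {Leo, Frank} → Pat is next (Pat > Frank).
  Step 2: remaining {Leo, Frank}; on the smaller side: {Leo} → Frank is next (Frank > Leo).
  Step 3: only Leo remains → lowest.
Final ranking (highest to lowest):

Pat > Frank > Leo


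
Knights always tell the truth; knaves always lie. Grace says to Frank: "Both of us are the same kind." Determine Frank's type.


Grace says: "Both of us are the same kind."
Case 1: Grace is a Knight (truth-teller)
  Statement is true → they ARE the same → Frank is also a Knight
Case 2: Grace is a Knave (liar)
  Statement is false → they are NOT the same → Frank is a Knight
In both cases, Frank is a Knight.

Knight


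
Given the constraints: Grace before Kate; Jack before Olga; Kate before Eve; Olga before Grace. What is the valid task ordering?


Constraints: Grace before Kate; Jack before Olga; Kate before Eve; Olga before Grace
Method: repeatedly schedule the remaining task that has no remaining task required before it.
  Step 1: remaining {Kate, Grace, Eve, Olga, Jack}; every task except Jack still has a predecessor pending → schedule Jack.
  Step 2: remaining {Kate, Grace, Eve, Olga}; every task except Olga still has a predecessor pending → schedule Olga.
  Step 3: remaining {Kate, Grace, Eve}; every task except Grace still has a predecessor pending → schedule Grace.
  Step 4: remaining {Kate, Eve}; every task except Kate still has a predecessor pending → schedule Kate.
  Step 5: only Eve remains → schedule Eve.
Resulting order:

Jack → Olga → Grace → Kate → Eve


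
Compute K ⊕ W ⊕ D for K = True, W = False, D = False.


K = True, W = False, D = False
Step 1: K ⊕ W = True XOR False = True
Step 2: True ⊕ D = True XOR False = True
XOR is true when an odd number of operands are true.

True


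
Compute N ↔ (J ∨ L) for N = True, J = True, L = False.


N = True, J = True, L = False
Step 1: J ∨ L = True OR False = True
Step 2: N ↔ (True): true when both sides have same truth value.
Result: True ↔ True = True

True


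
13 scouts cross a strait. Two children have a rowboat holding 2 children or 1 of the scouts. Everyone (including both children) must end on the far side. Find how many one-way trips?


Per crossing of one of the scouts: children→, one←, one of the scouts→, one← = 4 trips
13 × 4 = 52, + 1 final children→ = 53
Minimum trips = 53

53


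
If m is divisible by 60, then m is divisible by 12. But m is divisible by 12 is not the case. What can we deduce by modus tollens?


Modus tollens: P → Q, ¬Q ⊢ ¬P
P: m is divisible by 60
Q: m is divisible by 12
We have P → Q and Q is false.
By modus tollens, P must be false.

It is not the case that m is divisible by 60


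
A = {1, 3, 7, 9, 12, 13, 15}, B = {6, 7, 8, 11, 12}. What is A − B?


A = {1, 3, 7, 9, 12, 13, 15}
B = {6, 7, 8, 11, 12}
Operation: difference A − B
In A but not B: 1, 3, 9, 13, 15

{1, 3, 9, 13, 15}


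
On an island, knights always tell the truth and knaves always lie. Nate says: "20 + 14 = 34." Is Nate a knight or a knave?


Statement: "20 + 14 = 34."
Actual: 20 + 14 = 34
Claimed: 34
Statement is TRUE → Nate tells the truth → Knight

Knight


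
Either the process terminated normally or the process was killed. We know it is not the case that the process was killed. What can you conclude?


Disjunctive syllogism: P ∨ Q, ¬P ⊢ Q
Disjunction: the process terminated normally ∨ the process was killed
We know it is not the case that the process was killed.
By disjunctive syllogism, the other disjunct must be true.

The process terminated normally


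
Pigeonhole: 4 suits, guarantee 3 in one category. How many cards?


Pigeonhole: to guarantee k in one of n categories, need (k-1)×n + 1.
k = 3, n = 4
Minimum = (3-1) × 4 + 1 = 2 × 4 + 1

9


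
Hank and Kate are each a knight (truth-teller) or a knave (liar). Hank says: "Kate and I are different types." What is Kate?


Hank says: "Kate and I are different types."
Case 1: Hank is a Knight (truth-teller)
  Statement is true → they ARE different → Kate is a Knave
Case 2: Hank is a Knave (liar)
  Statement is false → they are NOT different → Kate is a Knave
In both cases, Kate is a Knave.

Knave


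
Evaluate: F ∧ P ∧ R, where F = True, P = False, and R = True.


F = True, P = False, R = True
Step 1: F ∧ P = True AND False = False
Step 2: (False) ∧ R = (False) AND True = False
AND is true only when ALL operands are true.

False


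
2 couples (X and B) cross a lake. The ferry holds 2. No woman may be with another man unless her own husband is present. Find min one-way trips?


Label couples X and B.
1. WX+WB → (far: WX,WB; near: HX,HB)
2. WX ←   (far: WB; near: HX,HB,WX)
3. HX+HB → (far: HX,HB,WB; near: WX)
4. HX ←   (far: HB,WB; near: HX,WX)  — HX returns, since WX is alone on near bank
5. HX+WX → (far: all four; near: empty)
Every state respects the constraint.
Minimum trips = 5

5


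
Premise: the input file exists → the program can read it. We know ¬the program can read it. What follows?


Modus tollens: P → Q, ¬Q ⊢ ¬P
P: the input file exists
Q: the program can read it
We have P → Q and Q is false.
By modus tollens, P must be false.

It is not the case that the input file exists


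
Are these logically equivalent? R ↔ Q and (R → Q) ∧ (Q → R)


Expression 1: R ↔ Q
Expression 2: (R → Q) ∧ (Q → R)
Truth table (R Q | Expr1 Expr2):
  T T |   T     T
  T F |   F     F
  F T |   F     F
  F F |   T     T
All 4 rows agree, so the expressions are logically equivalent.

Yes


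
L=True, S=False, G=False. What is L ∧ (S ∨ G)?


L = True, S = False, G = False
Expression: L ∧ (S ∨ G)
Step 1: S ∨ G = False OR False = False
Step 2: L ∧ (False) = True AND False = False

False


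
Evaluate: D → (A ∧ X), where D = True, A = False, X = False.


D = True, A = False, X = False
Step 1: A ∧ X = False AND False = False
Step 2: D → (False): false only when D=True and consequent=False.
Result: False

False


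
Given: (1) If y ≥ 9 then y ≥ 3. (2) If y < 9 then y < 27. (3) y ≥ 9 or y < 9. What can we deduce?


Constructive dilemma: (P → Q) ∧ (R → S), P ∨ R ⊢ Q ∨ S
Premise 1: y ≥ 9 → y ≥ 3
Premise 2: y < 9 → y < 27
Premise 3: y ≥ 9 ∨ y < 9
Case 1: Assuming y ≥ 9, then by Premise 1, y ≥ 3.
Case 2: Assuming y < 9, then by Premise 2, y < 27.
Since one of y ≥ 9 or y < 9 must hold, we get y ≥ 3 or y < 27.

y ≥ 3 or y < 27.


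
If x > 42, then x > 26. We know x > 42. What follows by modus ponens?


Modus ponens: P → Q, P ⊢ Q
P: x > 42
Q: x > 26
We have P → Q and P is true.
By modus ponens, Q must be true.

x > 26


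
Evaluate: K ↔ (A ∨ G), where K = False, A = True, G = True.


K = False, A = True, G = True
Step 1: A ∨ G = True OR True = True
Step 2: K ↔ (True): true when both sides have same truth value.
Result: False ↔ True = False

False


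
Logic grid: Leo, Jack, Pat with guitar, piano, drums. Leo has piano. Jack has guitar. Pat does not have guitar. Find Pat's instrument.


From clues:
  Jack → guitar
  Leo → piano
By elimination, Pat gets the remaining.

drums


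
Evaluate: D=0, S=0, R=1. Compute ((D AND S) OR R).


D AND S = 0&0 = 0
0 OR 1 = 1

1


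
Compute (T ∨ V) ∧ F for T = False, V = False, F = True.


T = False, V = False, F = True
Step 1: T ∨ V = False OR False = False
Step 2: False ∧ F = False AND True = False
OR is true when at least one operand is true; AND requires both.

False


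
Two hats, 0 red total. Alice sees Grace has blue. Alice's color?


Total red = 0, Grace = blue
Red accounted for: 0
Remaining for Alice: 0
Alice's hat is blue.

blue


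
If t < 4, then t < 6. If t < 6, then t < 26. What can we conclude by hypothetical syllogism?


Hypothetical syllogism: P → Q, Q → R ⊢ P → R
Premise 1: t < 4 → t < 6
Premise 2: t < 6 → t < 26
Chain the implications: the middle term (t < 6) links the two.
Conclusion: If t < 4, then t < 26.

If t < 4, then t < 26.


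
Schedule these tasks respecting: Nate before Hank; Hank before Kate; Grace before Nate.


Constraints: Nate before Hank; Hank before Kate; Grace before Nate
Method: repeatedly schedule the remaining task that has no remaining task required before it.
  Step 1: remaining {Kate, Hank, Grace, Nate}; every task except Grace still has a predecessor pending → schedule Grace.
  Step 2: remaining {Kate, Hank, Nate}; every task except Nate still has a predecessor pending → schedule Nate.
  Step 3: remaining {Kate, Hank}; every task except Hank still has a predecessor pending → schedule Hank.
  Step 4: only Kate remains → schedule Kate.
Resulting order:

Grace → Nate → Hank → Kate


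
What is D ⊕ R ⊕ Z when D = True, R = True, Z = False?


D = True, R = True, Z = False
Step 1: D ⊕ R = True XOR True = False
Step 2: False ⊕ Z = False XOR False = False
XOR is true when an odd number of operands are true.

False


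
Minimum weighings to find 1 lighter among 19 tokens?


Each weighing has 3 outcomes (left heavy / balance / right heavy), so k weighings distinguish at most 3^k cases; splitting into three near-equal groups achieves this.
Need 3^k ≥ 19: 3^2 = 9 < 19 ≤ 3^3 = 27
k = ⌈log₃(19)⌉ = 3

3


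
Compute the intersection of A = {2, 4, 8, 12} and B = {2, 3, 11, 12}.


A = {2, 4, 8, 12}
B = {2, 3, 11, 12}
Operation: intersection
Elements in both: 2, 12

{2, 12}


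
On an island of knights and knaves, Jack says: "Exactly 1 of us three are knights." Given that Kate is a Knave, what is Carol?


Jack claims exactly 1 knights among Jack, Kate, Carol.
Given: Kate is a Knave.

Case 1: Jack is a Knight (tells truth)
  Then exactly 1 of the three are knights.
  Counting Jack, Kate: 1 knight(s) so far. Need 0 more → Carol = Knave.
Case 2: Jack is a Knave (lies)
  Then the count is NOT 1.
  If Carol = Knight, count = 1 = 1 → claim would be true, contradicts lie.
  If Carol = Knave, count = 0 ≠ 1 → lie confirmed ✓

Carol is a Knave.

Knave


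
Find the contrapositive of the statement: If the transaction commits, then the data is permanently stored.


Original: If the transaction commits, then the data is permanently stored
Contrapositive: If ¬Q, then ¬P
Negate Q: not (the data is permanently stored)
Negate P: not (the transaction commits)

If not (the data is permanently stored), then not (the transaction commits).


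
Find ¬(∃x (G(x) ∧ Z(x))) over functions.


Original: ∃x (G(x) ∧ Z(x))
Rule: ¬∀→∃, ¬∃→∀, negate predicate.
Negation: ∀x (¬G(x) ∨ ¬Z(x))

∀x (¬G(x) ∨ ¬Z(x))


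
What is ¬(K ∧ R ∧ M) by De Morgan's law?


De Morgan's law: ¬(P ∧ Q ∧ R) ≡ ¬P ∨ ¬Q ∨ ¬R
¬(K ∧ R ∧ M) = ¬K ∨ ¬R ∨ ¬M

¬K ∨ ¬R ∨ ¬M


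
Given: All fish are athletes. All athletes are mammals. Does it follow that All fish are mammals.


Premise 1: All fish are athletes.
Premise 2: All athletes are mammals.
Conclusion: All fish are mammals.
Barbara syllogism (AAA-1): All A are B, All B are C → All A are C.
Middle term (athletes) distributed in premise 2.

Valid


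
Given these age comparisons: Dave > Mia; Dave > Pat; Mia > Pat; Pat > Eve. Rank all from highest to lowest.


Constraints: Dave > Mia; Dave > Pat; Mia > Pat; Pat > Eve
Method: at each step, the next-highest is the one remaining person who never appears on the smaller side of a constraint between remaining people.
  Step 1: remaining {Pat, Mia, Eve, Dave}; on the smaller side: {Pat, Mia, Eve} → Dave is next (Dave > Mia; Dave > Pat).
  Step 2: remaining {Pat, Mia, Eve}; on the smaller side: {Pat, Eve} → Mia is next (Mia > Pat).
  Step 3: remaining {Pat, Eve}; on the smaller side: {Eve} → Pat is next (Pat > Eve).
  Step 4: only Eve remains → lowest.
Final ranking (highest to lowest):

Dave > Mia > Pat > Eve


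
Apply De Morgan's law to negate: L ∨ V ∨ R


De Morgan's law: ¬(P ∨ Q ∨ R) ≡ ¬P ∧ ¬Q ∧ ¬R
¬(L ∨ V ∨ R) = ¬L ∧ ¬V ∧ ¬R

¬L ∧ ¬V ∧ ¬R


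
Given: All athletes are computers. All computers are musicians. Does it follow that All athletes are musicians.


Premise 1: All athletes are computers.
Premise 2: All computers are musicians.
Conclusion: All athletes are musicians.
Barbara syllogism (AAA-1): All A are B, All B are C → All A are C.
Middle term (computers) distributed in premise 2.

Valid


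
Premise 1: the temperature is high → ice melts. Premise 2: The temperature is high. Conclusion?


Modus ponens: P → Q, P ⊢ Q
P: the temperature is high
Q: ice melts
We have P → Q and P is true.
By modus ponens, Q must be true.

Ice melts


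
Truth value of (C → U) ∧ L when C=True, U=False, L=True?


C = True, U = False, L = True
Expression: (C → U) ∧ L
Step 1: C → U = True → False (false only if C=True, U=False) = False
Step 2: (False) ∧ L = False AND True = False

False


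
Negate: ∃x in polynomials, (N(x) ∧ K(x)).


Original: ∃x (N(x) ∧ K(x))
Rule: ¬∀→∃, ¬∃→∀, negate predicate.
Negation: ∀x (¬N(x) ∨ ¬K(x))

∀x (¬N(x) ∨ ¬K(x))


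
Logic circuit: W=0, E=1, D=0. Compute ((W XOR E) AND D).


W XOR E = 0^1 = 1
1 AND 0 = 0

0


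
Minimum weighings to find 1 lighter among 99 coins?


Each weighing has 3 outcomes (left heavy / balance / right heavy), so k weighings distinguish at most 3^k cases; splitting into three near-equal groups achieves this.
Need 3^k ≥ 99: 3^4 = 81 < 99 ≤ 3^5 = 243
k = ⌈log₃(99)⌉ = 5

5


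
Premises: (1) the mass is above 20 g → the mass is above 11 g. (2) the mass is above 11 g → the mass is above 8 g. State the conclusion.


Hypothetical syllogism: P → Q, Q → R ⊢ P → R
Premise 1: the mass is above 20 g → the mass is above 11 g
Premise 2: the mass is above 11 g → the mass is above 8 g
Chain the implications: the middle term (the mass is above 11 g) links the two.
Conclusion: If the mass is above 20 g, then the mass is above 8 g.

If the mass is above 20 g, then the mass is above 8 g.


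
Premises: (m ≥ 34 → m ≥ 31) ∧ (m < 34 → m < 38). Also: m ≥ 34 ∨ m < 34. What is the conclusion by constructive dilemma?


Constructive dilemma: (P → Q) ∧ (R → S), P ∨ R ⊢ Q ∨ S
Premise 1: m ≥ 34 → m ≥ 31
Premise 2: m < 34 → m < 38
Premise 3: m ≥ 34 ∨ m < 34
Case 1: Assuming m ≥ 34, then by Premise 1, m ≥ 31.
Case 2: Assuming m < 34, then by Premise 2, m < 38.
Since one of m ≥ 34 or m < 34 must hold, we get m ≥ 31 or m < 38.

m ≥ 31 or m < 38.


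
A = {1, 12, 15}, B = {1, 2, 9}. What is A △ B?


A = {1, 12, 15}
B = {1, 2, 9}
Operation: symmetric difference
In A only: [12, 15], in B only: [2, 9]

{2, 9, 12, 15}


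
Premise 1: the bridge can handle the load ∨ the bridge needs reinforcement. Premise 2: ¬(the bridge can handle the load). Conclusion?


Disjunctive syllogism: P ∨ Q, ¬P ⊢ Q
Disjunction: the bridge can handle the load ∨ the bridge needs reinforcement
We know it is not the case that the bridge can handle the load.
By disjunctive syllogism, the other disjunct must be true.

The bridge needs reinforcement


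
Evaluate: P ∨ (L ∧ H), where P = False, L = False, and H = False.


P = False, L = False, H = False
Step 1: L ∧ H = False AND False = False
Step 2: P ∨ False = False OR False = False
AND evaluated first (higher precedence); then OR applied.

False


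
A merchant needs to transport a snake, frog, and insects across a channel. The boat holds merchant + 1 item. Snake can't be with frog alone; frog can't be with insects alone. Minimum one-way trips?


1. merchant+frog → 2. merchant ← 3. merchant+snake → 4. merchant+frog ← 5. merchant+insects → 6. merchant ← 7. merchant+frog →
Minimum trips = 7

7


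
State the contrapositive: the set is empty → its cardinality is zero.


Original: If the set is empty, then its cardinality is zero
Contrapositive: If ¬Q, then ¬P
Negate Q: not (its cardinality is zero)
Negate P: not (the set is empty)

If not (its cardinality is zero), then not (the set is empty).


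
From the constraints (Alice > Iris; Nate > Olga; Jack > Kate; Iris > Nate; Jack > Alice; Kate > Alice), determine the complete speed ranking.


Constraints: Alice > Iris; Nate > Olga; Jack > Kate; Iris > Nate; Jack > Alice; Kate > Alice
Method: at each step, the next-highest is the one remaining person who never appears on the smaller side of a constraint between remaining people.
  Step 1: remaining {Kate, Alice, Iris, Nate, Olga, Jack}; on the smaller side: {Kate, Alice, Iris, Nate, Olga} → Jack is next (Jack > Kate; Jack > Alice).
  Step 2: remaining {Kate, Alice, Iris, Nate, Olga}; on the smaller side: {Alice, Iris, Nate, Olga} → Kate is next (Kate > Alice).
  Step 3: remaining {Alice, Iris, Nate, Olga}; on the smaller side: {Iris, Nate, Olga} → Alice is next (Alice > Iris).
  Step 4: remaining {Iris, Nate, Olga}; on the smaller side: {Nate, Olga} → Iris is next (Iris > Nate).
  Step 5: remaining {Nate, Olga}; on the smaller side: {Olga} → Nate is next (Nate > Olga).
  Step 6: only Olga remains → lowest.
Final ranking (highest to lowest):

Jack > Kate > Alice > Iris > Nate > Olga
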